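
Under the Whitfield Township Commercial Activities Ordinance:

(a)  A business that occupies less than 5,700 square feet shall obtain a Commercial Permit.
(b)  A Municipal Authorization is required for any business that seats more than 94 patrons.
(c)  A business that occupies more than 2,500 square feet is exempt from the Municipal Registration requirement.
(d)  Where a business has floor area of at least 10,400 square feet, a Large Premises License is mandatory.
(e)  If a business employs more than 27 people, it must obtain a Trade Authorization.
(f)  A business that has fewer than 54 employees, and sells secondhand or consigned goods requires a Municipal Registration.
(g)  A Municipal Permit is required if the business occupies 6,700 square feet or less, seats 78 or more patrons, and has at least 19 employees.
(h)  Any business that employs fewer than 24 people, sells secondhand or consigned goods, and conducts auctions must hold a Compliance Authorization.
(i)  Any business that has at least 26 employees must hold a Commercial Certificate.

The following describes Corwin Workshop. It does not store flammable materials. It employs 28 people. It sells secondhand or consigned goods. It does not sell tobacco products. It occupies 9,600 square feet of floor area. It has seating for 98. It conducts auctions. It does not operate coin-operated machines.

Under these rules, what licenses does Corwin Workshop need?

Commercial Certificate, Municipal Authorization, Trade Authorization

(a) floor area 9,600 square feet ≥ 5,700 square feet → Commercial Permit not required.
(b) seating 98 > 94 → Municipal Authorization required.
(c) floor area 9,600 square feet > 2,500 square feet → exempt from Municipal Registration.
(d) floor area 9,600 square feet < 10,400 square feet → Large Premises License not required.
(e) employees 28 > 27 → Trade Authorization required.
(f) employees 28 < 54; sells secondhand or consigned goods → Municipal Registration required.
(g) floor area 9,600 square feet > 6,700 square feet; seating 98 ≥ 78; employees 28 ≥ 19 → Municipal Permit not required.
(h) employees 28 ≥ 24; sells secondhand or consigned goods; conducts auctions → Compliance Authorization not required.
(i) employees 28 ≥ 26 → Commercial Certificate required.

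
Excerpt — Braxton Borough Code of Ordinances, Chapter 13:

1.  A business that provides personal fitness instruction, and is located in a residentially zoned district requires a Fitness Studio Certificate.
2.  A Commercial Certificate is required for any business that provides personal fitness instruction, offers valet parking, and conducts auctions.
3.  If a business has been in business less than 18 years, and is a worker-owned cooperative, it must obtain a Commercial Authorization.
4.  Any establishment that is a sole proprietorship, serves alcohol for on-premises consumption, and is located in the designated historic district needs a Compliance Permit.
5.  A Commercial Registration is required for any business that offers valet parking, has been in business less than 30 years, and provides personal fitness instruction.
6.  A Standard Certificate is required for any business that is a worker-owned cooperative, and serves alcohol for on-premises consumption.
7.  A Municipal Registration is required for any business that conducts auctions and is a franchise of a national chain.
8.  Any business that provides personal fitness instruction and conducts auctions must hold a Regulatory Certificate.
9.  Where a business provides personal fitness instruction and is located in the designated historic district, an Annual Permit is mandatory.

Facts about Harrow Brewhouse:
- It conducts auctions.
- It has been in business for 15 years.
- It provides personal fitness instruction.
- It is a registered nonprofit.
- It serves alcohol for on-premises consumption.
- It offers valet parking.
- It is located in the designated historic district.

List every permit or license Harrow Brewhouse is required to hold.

Annual Permit, Commercial Certificate, Commercial Registration, Regulatory Certificate

1. provides personal fitness instruction; is located in the designated historic district (not: is located in a residentially zoned district) → Fitness Studio Certificate not required.
2. provides personal fitness instruction; offers valet parking; conducts auctions → Commercial Certificate required.
3. years in business 15 < 18; is a registered nonprofit (not: is a worker-owned cooperative) → Commercial Authorization not required.
4. is a registered nonprofit (not: is a sole proprietorship); serves alcohol for on-premises consumption; is located in the designated historic district → Compliance Permit not required.
5. offers valet parking; years in business 15 < 30; provides personal fitness instruction → Commercial Registration required.
6. is a registered nonprofit (not: is a worker-owned cooperative); serves alcohol for on-premises consumption → Standard Certificate not required.
7. conducts auctions; is a registered nonprofit (not: is a franchise of a national chain) → Municipal Registration not required.
8. provides personal fitness instruction; conducts auctions → Regulatory Certificate required.
9. provides personal fitness instruction; is located in the designated historic district → Annual Permit required.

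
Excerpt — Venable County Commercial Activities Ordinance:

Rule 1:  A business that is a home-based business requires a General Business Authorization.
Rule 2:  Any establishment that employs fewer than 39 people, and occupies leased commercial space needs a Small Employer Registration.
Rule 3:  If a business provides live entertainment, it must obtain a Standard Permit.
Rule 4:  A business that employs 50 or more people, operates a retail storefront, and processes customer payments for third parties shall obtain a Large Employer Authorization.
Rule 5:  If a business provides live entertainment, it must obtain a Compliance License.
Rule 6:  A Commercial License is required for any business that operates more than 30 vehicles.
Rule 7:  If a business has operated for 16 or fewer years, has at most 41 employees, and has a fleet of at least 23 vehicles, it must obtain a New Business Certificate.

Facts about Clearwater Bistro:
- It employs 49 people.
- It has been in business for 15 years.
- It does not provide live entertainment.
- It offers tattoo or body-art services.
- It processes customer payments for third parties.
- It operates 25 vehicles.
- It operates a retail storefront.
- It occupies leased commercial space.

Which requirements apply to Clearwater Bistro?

None

Rule 1: occupies leased commercial space (not: is a home-based business) → General Business Authorization not required.
Rule 2: employees 49 ≥ 39; occupies leased commercial space → Small Employer Registration not required.
Rule 3: does not provide live entertainment → Standard Permit not required.
Rule 4: employees 49 < 50; operates a retail storefront; processes customer payments for third parties → Large Employer Authorization not required.
Rule 5: does not provide live entertainment → Compliance License not required.
Rule 6: vehicles 25 ≤ 30 → Commercial License not required.
Rule 7: years in business 15 ≤ 16; employees 49 > 41; vehicles 25 ≥ 23 → New Business Certificate not required.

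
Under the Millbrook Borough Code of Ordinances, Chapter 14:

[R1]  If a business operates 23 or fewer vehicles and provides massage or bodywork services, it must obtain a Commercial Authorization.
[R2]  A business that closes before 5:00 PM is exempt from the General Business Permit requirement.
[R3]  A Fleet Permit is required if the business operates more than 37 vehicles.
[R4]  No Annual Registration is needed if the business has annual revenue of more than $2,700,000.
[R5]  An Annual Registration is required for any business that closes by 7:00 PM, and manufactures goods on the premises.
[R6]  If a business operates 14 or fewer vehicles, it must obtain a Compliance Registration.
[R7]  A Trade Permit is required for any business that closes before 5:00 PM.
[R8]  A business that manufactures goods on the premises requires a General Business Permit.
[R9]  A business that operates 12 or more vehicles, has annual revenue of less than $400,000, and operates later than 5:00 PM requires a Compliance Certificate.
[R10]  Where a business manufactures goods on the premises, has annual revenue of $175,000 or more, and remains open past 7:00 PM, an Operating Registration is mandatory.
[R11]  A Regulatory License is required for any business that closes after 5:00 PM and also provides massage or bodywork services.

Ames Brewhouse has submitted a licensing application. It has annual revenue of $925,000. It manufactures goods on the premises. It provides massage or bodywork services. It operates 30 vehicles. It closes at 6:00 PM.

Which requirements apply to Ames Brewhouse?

[R1] vehicles 30 > 23; provides massage or bodywork services → Commercial Authorization not required.
[R2] closes 6:00 PM, after 5:00 PM → General Business Permit exemption does not apply.
[R3] vehicles 30 ≤ 37 → Fleet Permit not required.
[R4] revenue $925,000 ≤ $2,700,000 → Annual Registration exemption does not apply.
[R5] closes 6:00 PM, at/before 7:00 PM; manufactures goods on the premises → Annual Registration required.
[R6] vehicles 30 > 14 → Compliance Registration not required.
[R7] closes 6:00 PM, after 5:00 PM → Trade Permit not required.
[R8] manufactures goods on the premises → General Business Permit required.
[R9] vehicles 30 ≥ 12; revenue $925,000 ≥ $400,000; closes 6:00 PM, after 5:00 PM → Compliance Certificate not required.
[R10] manufactures goods on the premises; revenue $925,000 ≥ $175,000; closes 6:00 PM, at/before 7:00 PM → Operating Registration not required.
[R11] closes 6:00 PM, after 5:00 PM; provides massage or bodywork services → Regulatory License required.

Annual Registration, General Business Permit, Regulatory License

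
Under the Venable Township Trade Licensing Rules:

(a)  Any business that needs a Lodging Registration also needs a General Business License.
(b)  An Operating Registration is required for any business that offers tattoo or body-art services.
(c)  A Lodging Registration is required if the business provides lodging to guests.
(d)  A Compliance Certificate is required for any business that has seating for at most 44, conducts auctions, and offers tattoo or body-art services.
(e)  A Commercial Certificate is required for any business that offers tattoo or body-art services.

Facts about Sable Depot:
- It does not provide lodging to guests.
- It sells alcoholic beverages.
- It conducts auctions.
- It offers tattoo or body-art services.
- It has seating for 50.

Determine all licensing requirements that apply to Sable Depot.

(a) Lodging Registration is not required → no effect.
(b) offers tattoo or body-art services → Operating Registration required.
(c) does not provide lodging to guests → Lodging Registration not required.
(d) seating 50 > 44; conducts auctions; offers tattoo or body-art services → Compliance Certificate not required.
(e) offers tattoo or body-art services → Commercial Certificate required.

Commercial Certificate, Operating Registration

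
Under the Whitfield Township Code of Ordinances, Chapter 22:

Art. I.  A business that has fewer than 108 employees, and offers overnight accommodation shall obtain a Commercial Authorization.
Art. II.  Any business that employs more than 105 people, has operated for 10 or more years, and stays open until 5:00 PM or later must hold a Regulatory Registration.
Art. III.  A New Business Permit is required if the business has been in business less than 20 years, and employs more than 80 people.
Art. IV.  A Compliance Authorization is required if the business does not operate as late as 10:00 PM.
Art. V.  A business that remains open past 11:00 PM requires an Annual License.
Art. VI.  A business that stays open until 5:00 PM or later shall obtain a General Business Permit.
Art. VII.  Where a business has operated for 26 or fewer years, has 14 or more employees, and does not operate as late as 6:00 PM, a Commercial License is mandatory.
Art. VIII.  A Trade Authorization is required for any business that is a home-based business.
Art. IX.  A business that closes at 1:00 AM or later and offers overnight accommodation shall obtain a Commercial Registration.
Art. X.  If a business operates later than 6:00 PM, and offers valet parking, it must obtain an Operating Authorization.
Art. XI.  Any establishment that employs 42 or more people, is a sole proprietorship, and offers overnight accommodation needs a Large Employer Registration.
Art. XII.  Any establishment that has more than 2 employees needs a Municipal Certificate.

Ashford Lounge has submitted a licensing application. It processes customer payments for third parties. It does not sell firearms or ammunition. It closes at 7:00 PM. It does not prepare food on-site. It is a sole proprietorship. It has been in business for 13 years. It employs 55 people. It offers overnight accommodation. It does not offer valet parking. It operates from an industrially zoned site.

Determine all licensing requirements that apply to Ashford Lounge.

Commercial Authorization, Compliance Authorization, General Business Permit, Large Employer Registration, Municipal Certificate

Art. I. employees 55 < 108; offers overnight accommodation → Commercial Authorization required.
Art. II. employees 55 ≤ 105; years in business 13 ≥ 10; closes 7:00 PM, after 5:00 PM → Regulatory Registration not required.
Art. III. years in business 13 < 20; employees 55 ≤ 80 → New Business Permit not required.
Art. IV. closes 7:00 PM, at/before 10:00 PM → Compliance Authorization required.
Art. V. closes 7:00 PM, at/before 11:00 PM → Annual License not required.
Art. VI. closes 7:00 PM, after 5:00 PM → General Business Permit required.
Art. VII. years in business 13 ≤ 26; employees 55 ≥ 14; closes 7:00 PM, after 6:00 PM → Commercial License not required.
Art. VIII. operates from an industrially zoned site (not: is a home-based business) → Trade Authorization not required.
Art. IX. closes 7:00 PM, at/before 1:00 AM; offers overnight accommodation → Commercial Registration not required.
Art. X. closes 7:00 PM, after 6:00 PM; does not offer valet parking → Operating Authorization not required.
Art. XI. employees 55 ≥ 42; is a sole proprietorship; offers overnight accommodation → Large Employer Registration required.
Art. XII. employees 55 > 2 → Municipal Certificate required.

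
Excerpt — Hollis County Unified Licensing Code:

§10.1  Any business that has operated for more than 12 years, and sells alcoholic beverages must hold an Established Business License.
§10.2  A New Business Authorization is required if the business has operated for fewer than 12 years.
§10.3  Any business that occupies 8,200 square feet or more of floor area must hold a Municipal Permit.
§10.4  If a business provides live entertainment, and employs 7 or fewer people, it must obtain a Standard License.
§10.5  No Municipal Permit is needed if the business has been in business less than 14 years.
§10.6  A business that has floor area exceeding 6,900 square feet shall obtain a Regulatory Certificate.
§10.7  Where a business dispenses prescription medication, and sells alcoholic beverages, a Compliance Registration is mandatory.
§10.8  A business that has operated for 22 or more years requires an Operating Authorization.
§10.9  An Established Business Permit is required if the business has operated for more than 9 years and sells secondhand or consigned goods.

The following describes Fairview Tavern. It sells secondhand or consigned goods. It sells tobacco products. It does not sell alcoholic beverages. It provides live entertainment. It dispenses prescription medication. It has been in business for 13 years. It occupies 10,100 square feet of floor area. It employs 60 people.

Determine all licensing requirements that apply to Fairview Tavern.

Established Business Permit, Regulatory Certificate

§10.1 years in business 13 > 12; does not sell alcoholic beverages → Established Business License not required.
§10.2 years in business 13 ≥ 12 → New Business Authorization not required.
§10.3 floor area 10,100 square feet ≥ 8,200 square feet → Municipal Permit required.
§10.4 provides live entertainment; employees 60 > 7 → Standard License not required.
§10.5 years in business 13 < 14 → exempt from Municipal Permit.
§10.6 floor area 10,100 square feet > 6,900 square feet → Regulatory Certificate required.
§10.7 dispenses prescription medication; does not sell alcoholic beverages → Compliance Registration not required.
§10.8 years in business 13 < 22 → Operating Authorization not required.
§10.9 years in business 13 > 9; sells secondhand or consigned goods → Established Business Permit required.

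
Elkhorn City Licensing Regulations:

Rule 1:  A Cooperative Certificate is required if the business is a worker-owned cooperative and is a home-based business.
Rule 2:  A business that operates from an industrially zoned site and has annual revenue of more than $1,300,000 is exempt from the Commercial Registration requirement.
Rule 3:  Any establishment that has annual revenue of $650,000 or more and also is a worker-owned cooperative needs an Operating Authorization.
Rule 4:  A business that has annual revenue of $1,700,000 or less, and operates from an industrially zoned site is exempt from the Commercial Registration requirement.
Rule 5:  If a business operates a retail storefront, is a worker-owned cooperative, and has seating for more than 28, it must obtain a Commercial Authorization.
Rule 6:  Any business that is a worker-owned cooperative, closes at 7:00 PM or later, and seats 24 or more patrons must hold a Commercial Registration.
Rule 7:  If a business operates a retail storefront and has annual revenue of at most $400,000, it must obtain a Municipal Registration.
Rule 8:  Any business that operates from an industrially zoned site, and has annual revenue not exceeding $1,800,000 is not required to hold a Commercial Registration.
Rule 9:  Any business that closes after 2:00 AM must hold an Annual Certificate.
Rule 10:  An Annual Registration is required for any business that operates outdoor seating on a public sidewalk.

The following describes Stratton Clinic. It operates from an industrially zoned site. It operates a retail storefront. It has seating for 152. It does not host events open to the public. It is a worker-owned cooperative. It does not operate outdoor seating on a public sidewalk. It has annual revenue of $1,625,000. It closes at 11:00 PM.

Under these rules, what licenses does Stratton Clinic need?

Commercial Authorization, Operating Authorization

Rule 1: is a worker-owned cooperative; operates from an industrially zoned site (not: is a home-based business) → Cooperative Certificate not required.
Rule 2: operates from an industrially zoned site; revenue $1,625,000 > $1,300,000 → exempt from Commercial Registration.
Rule 3: revenue $1,625,000 ≥ $650,000; is a worker-owned cooperative → Operating Authorization required.
Rule 4: revenue $1,625,000 ≤ $1,700,000; operates from an industrially zoned site → exempt from Commercial Registration.
Rule 5: operates a retail storefront; is a worker-owned cooperative; seating 152 > 28 → Commercial Authorization required.
Rule 6: is a worker-owned cooperative; closes 11:00 PM, after 7:00 PM; seating 152 ≥ 24 → Commercial Registration required.
Rule 7: operates a retail storefront; revenue $1,625,000 > $400,000 → Municipal Registration not required.
Rule 8: operates from an industrially zoned site; revenue $1,625,000 ≤ $1,800,000 → exempt from Commercial Registration.
Rule 9: closes 11:00 PM, at/before 2:00 AM → Annual Certificate not required.
Rule 10: does not operate outdoor seating on a public sidewalk → Annual Registration not required.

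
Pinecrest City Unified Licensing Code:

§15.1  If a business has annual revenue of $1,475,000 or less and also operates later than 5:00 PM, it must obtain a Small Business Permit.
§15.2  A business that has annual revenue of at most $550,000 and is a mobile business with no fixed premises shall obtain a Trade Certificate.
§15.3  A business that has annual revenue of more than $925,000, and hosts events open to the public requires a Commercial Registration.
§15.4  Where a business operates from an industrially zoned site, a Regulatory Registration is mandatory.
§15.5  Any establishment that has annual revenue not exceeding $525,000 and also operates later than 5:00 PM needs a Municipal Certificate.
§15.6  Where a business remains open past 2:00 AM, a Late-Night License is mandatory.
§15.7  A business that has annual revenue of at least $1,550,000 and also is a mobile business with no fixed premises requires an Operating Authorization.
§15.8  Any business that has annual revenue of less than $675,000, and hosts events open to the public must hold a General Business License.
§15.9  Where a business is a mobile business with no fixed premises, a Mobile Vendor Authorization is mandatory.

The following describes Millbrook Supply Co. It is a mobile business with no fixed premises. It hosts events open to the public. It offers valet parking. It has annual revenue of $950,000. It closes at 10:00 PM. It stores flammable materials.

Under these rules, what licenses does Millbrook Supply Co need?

Commercial Registration, Mobile Vendor Authorization, Small Business Permit

§15.1 revenue $950,000 ≤ $1,475,000; closes 10:00 PM, after 5:00 PM → Small Business Permit required.
§15.2 revenue $950,000 > $550,000; is a mobile business with no fixed premises → Trade Certificate not required.
§15.3 revenue $950,000 > $925,000; hosts events open to the public → Commercial Registration required.
§15.4 is a mobile business with no fixed premises (not: operates from an industrially zoned site) → Regulatory Registration not required.
§15.5 revenue $950,000 > $525,000; closes 10:00 PM, after 5:00 PM → Municipal Certificate not required.
§15.6 closes 10:00 PM, at/before 2:00 AM → Late-Night License not required.
§15.7 revenue $950,000 < $1,550,000; is a mobile business with no fixed premises → Operating Authorization not required.
§15.8 revenue $950,000 ≥ $675,000; hosts events open to the public → General Business License not required.
§15.9 is a mobile business with no fixed premises → Mobile Vendor Authorization required.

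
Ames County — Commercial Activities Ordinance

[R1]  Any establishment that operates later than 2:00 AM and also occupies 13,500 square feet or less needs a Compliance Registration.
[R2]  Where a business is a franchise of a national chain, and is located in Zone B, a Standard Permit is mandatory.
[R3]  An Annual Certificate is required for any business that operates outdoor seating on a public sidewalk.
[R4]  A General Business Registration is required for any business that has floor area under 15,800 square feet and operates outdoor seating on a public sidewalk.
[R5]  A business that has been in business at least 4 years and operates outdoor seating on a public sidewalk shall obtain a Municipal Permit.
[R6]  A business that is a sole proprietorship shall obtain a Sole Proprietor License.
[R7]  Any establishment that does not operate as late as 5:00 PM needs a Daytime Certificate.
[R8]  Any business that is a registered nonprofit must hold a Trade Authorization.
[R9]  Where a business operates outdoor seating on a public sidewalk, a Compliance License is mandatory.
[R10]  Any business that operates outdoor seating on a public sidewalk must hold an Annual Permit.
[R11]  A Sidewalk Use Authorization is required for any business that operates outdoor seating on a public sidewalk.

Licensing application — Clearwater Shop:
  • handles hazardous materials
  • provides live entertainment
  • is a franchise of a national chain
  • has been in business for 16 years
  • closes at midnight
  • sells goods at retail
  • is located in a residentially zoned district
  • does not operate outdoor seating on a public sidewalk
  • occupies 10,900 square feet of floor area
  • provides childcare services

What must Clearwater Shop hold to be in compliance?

[R1] closes midnight, at/before 2:00 AM; floor area 10,900 square feet ≤ 13,500 square feet → Compliance Registration not required.
[R2] is a franchise of a national chain; is located in a residentially zoned district (not: is located in Zone B) → Standard Permit not required.
[R3] does not operate outdoor seating on a public sidewalk → Annual Certificate not required.
[R4] floor area 10,900 square feet < 15,800 square feet; does not operate outdoor seating on a public sidewalk → General Business Registration not required.
[R5] years in business 16 ≥ 4; does not operate outdoor seating on a public sidewalk → Municipal Permit not required.
[R6] is a franchise of a national chain (not: is a sole proprietorship) → Sole Proprietor License not required.
[R7] closes midnight, after 5:00 PM → Daytime Certificate not required.
[R8] is a franchise of a national chain (not: is a registered nonprofit) → Trade Authorization not required.
[R9] does not operate outdoor seating on a public sidewalk → Compliance License not required.
[R10] does not operate outdoor seating on a public sidewalk → Annual Permit not required.
[R11] does not operate outdoor seating on a public sidewalk → Sidewalk Use Authorization not required.

None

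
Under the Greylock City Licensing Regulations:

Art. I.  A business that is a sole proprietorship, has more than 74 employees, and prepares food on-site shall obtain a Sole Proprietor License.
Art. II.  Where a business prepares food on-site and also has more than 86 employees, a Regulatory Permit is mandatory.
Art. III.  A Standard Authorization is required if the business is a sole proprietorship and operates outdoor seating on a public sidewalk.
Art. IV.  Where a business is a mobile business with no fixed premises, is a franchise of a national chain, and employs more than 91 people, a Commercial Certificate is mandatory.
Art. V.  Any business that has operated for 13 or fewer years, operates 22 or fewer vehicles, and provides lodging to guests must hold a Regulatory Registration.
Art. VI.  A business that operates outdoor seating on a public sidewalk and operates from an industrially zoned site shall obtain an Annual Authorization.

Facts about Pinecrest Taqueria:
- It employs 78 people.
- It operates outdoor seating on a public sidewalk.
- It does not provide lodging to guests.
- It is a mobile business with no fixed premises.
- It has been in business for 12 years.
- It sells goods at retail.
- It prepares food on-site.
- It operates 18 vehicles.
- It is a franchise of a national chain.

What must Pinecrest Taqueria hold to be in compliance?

Art. I. is a franchise of a national chain (not: is a sole proprietorship); employees 78 > 74; prepares food on-site → Sole Proprietor License not required.
Art. II. prepares food on-site; employees 78 ≤ 86 → Regulatory Permit not required.
Art. III. is a franchise of a national chain (not: is a sole proprietorship); operates outdoor seating on a public sidewalk → Standard Authorization not required.
Art. IV. is a mobile business with no fixed premises; is a franchise of a national chain; employees 78 ≤ 91 → Commercial Certificate not required.
Art. V. years in business 12 ≤ 13; vehicles 18 ≤ 22; does not provide lodging to guests → Regulatory Registration not required.
Art. VI. operates outdoor seating on a public sidewalk; is a mobile business with no fixed premises (not: operates from an industrially zoned site) → Annual Authorization not required.

None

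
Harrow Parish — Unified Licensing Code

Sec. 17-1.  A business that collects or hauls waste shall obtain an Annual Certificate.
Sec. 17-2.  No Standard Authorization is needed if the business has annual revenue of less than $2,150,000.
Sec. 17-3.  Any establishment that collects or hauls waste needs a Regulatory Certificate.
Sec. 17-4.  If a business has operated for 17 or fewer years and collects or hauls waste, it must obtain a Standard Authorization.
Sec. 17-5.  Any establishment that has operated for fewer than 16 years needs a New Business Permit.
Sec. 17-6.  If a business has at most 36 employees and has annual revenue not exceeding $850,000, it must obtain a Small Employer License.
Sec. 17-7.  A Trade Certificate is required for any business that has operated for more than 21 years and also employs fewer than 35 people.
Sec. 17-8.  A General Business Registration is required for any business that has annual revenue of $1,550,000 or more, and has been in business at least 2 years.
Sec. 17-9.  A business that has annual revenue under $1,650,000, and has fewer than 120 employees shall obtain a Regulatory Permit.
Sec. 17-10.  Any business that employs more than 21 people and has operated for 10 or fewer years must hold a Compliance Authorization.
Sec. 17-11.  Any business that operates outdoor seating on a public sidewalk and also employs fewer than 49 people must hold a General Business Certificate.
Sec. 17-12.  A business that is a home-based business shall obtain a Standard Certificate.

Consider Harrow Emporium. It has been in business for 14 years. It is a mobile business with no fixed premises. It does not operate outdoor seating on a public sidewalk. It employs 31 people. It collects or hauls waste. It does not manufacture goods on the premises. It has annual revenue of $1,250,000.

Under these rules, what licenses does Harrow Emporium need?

Sec. 17-1. collects or hauls waste → Annual Certificate required.
Sec. 17-2. revenue $1,250,000 < $2,150,000 → exempt from Standard Authorization.
Sec. 17-3. collects or hauls waste → Regulatory Certificate required.
Sec. 17-4. years in business 14 ≤ 17; collects or hauls waste → Standard Authorization required.
Sec. 17-5. years in business 14 < 16 → New Business Permit required.
Sec. 17-6. employees 31 ≤ 36; revenue $1,250,000 > $850,000 → Small Employer License not required.
Sec. 17-7. years in business 14 ≤ 21; employees 31 < 35 → Trade Certificate not required.
Sec. 17-8. revenue $1,250,000 < $1,550,000; years in business 14 ≥ 2 → General Business Registration not required.
Sec. 17-9. revenue $1,250,000 < $1,650,000; employees 31 < 120 → Regulatory Permit required.
Sec. 17-10. employees 31 > 21; years in business 14 > 10 → Compliance Authorization not required.
Sec. 17-11. does not operate outdoor seating on a public sidewalk; employees 31 < 49 → General Business Certificate not required.
Sec. 17-12. is a mobile business with no fixed premises (not: is a home-based business) → Standard Certificate not required.

Annual Certificate, New Business Permit, Regulatory Certificate, Regulatory Permit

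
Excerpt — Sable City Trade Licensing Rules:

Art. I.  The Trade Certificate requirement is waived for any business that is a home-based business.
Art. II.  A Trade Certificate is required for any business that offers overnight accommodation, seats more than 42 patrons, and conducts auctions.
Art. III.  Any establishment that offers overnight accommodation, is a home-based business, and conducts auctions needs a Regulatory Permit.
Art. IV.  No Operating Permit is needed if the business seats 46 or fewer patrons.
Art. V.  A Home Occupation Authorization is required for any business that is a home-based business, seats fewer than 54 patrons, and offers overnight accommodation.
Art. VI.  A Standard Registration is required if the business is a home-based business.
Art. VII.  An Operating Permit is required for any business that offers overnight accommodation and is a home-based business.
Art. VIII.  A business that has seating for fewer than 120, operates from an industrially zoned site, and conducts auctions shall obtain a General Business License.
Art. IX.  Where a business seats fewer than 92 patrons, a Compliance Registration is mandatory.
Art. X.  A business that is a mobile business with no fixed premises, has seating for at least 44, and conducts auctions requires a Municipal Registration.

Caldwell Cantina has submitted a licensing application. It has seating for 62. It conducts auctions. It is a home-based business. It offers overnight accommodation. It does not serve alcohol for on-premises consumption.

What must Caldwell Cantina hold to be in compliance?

Compliance Registration, Operating Permit, Regulatory Permit, Standard Registration

Art. I. is a home-based business → exempt from Trade Certificate.
Art. II. offers overnight accommodation; seating 62 > 42; conducts auctions → Trade Certificate required.
Art. III. offers overnight accommodation; is a home-based business; conducts auctions → Regulatory Permit required.
Art. IV. seating 62 > 46 → Operating Permit exemption does not apply.
Art. V. is a home-based business; seating 62 ≥ 54; offers overnight accommodation → Home Occupation Authorization not required.
Art. VI. is a home-based business → Standard Registration required.
Art. VII. offers overnight accommodation; is a home-based business → Operating Permit required.
Art. VIII. seating 62 < 120; is a home-based business (not: operates from an industrially zoned site); conducts auctions → General Business License not required.
Art. IX. seating 62 < 92 → Compliance Registration required.
Art. X. is a home-based business (not: is a mobile business with no fixed premises); seating 62 ≥ 44; conducts auctions → Municipal Registration not required.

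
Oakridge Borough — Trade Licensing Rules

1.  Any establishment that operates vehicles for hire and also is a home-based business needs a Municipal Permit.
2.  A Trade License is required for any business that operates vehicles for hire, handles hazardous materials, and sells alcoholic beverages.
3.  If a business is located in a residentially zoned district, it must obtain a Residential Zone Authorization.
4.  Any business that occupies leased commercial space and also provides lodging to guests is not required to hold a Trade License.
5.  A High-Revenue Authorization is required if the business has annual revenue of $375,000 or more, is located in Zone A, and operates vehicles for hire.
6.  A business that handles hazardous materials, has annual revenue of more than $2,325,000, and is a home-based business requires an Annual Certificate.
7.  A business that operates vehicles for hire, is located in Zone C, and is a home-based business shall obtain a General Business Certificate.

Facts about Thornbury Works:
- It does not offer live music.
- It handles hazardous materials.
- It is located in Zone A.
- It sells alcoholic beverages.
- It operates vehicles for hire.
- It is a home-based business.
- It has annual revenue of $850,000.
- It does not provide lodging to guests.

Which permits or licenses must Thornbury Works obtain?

High-Revenue Authorization, Municipal Permit, Trade License

1. operates vehicles for hire; is a home-based business → Municipal Permit required.
2. operates vehicles for hire; handles hazardous materials; sells alcoholic beverages → Trade License required.
3. is located in Zone A (not: is located in a residentially zoned district) → Residential Zone Authorization not required.
4. is a home-based business (not: occupies leased commercial space); does not provide lodging to guests → Trade License exemption does not apply.
5. revenue $850,000 ≥ $375,000; is located in Zone A; operates vehicles for hire → High-Revenue Authorization required.
6. handles hazardous materials; revenue $850,000 ≤ $2,325,000; is a home-based business → Annual Certificate not required.
7. operates vehicles for hire; is located in Zone A (not: is located in Zone C); is a home-based business → General Business Certificate not required.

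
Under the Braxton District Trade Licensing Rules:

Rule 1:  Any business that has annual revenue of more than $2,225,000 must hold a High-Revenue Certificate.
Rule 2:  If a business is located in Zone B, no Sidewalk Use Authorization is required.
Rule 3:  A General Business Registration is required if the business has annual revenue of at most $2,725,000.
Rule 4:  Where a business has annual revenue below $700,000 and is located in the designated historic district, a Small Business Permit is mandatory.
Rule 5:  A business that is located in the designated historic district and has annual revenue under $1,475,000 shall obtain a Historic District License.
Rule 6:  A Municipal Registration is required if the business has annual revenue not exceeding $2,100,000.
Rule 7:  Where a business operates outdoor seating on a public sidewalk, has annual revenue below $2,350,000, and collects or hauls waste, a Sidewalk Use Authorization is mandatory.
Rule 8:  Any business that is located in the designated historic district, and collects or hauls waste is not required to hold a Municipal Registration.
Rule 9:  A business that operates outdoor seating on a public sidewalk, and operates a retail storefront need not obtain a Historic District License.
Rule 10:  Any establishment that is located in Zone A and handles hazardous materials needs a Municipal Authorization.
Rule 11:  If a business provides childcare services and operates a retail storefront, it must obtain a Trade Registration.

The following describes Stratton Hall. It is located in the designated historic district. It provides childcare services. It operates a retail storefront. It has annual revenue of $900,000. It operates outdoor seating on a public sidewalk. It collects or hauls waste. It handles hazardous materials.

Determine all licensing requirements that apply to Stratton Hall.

General Business Registration, Sidewalk Use Authorization, Trade Registration

Rule 1: revenue $900,000 ≤ $2,225,000 → High-Revenue Certificate not required.
Rule 2: is located in the designated historic district (not: is located in Zone B) → Sidewalk Use Authorization exemption does not apply.
Rule 3: revenue $900,000 ≤ $2,725,000 → General Business Registration required.
Rule 4: revenue $900,000 ≥ $700,000; is located in the designated historic district → Small Business Permit not required.
Rule 5: is located in the designated historic district; revenue $900,000 < $1,475,000 → Historic District License required.
Rule 6: revenue $900,000 ≤ $2,100,000 → Municipal Registration required.
Rule 7: operates outdoor seating on a public sidewalk; revenue $900,000 < $2,350,000; collects or hauls waste → Sidewalk Use Authorization required.
Rule 8: is located in the designated historic district; collects or hauls waste → exempt from Municipal Registration.
Rule 9: operates outdoor seating on a public sidewalk; operates a retail storefront → exempt from Historic District License.
Rule 10: is located in the designated historic district (not: is located in Zone A); handles hazardous materials → Municipal Authorization not required.
Rule 11: provides childcare services; operates a retail storefront → Trade Registration required.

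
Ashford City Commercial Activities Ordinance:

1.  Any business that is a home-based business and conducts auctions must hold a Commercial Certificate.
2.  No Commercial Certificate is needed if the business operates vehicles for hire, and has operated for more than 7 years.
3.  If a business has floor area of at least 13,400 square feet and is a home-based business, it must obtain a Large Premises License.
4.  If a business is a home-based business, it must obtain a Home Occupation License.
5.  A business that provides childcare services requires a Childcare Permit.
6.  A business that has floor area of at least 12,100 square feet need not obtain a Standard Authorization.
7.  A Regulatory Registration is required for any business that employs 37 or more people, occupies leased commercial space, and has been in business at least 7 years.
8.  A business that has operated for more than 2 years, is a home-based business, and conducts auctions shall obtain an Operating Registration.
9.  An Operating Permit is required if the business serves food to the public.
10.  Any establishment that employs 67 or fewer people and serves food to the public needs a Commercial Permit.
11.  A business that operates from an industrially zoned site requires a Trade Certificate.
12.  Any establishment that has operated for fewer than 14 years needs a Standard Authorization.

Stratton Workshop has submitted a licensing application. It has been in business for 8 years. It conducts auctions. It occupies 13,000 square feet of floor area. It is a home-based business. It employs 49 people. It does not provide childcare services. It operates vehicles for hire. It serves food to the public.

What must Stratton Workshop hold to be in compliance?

1. is a home-based business; conducts auctions → Commercial Certificate required.
2. operates vehicles for hire; years in business 8 > 7 → exempt from Commercial Certificate.
3. floor area 13,000 square feet < 13,400 square feet; is a home-based business → Large Premises License not required.
4. is a home-based business → Home Occupation License required.
5. does not provide childcare services → Childcare Permit not required.
6. floor area 13,000 square feet ≥ 12,100 square feet → exempt from Standard Authorization.
7. employees 49 ≥ 37; is a home-based business (not: occupies leased commercial space); years in business 8 ≥ 7 → Regulatory Registration not required.
8. years in business 8 > 2; is a home-based business; conducts auctions → Operating Registration required.
9. serves food to the public → Operating Permit required.
10. employees 49 ≤ 67; serves food to the public → Commercial Permit required.
11. is a home-based business (not: operates from an industrially zoned site) → Trade Certificate not required.
12. years in business 8 < 14 → Standard Authorization required.

Commercial Permit, Home Occupation License, Operating Permit, Operating Registration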